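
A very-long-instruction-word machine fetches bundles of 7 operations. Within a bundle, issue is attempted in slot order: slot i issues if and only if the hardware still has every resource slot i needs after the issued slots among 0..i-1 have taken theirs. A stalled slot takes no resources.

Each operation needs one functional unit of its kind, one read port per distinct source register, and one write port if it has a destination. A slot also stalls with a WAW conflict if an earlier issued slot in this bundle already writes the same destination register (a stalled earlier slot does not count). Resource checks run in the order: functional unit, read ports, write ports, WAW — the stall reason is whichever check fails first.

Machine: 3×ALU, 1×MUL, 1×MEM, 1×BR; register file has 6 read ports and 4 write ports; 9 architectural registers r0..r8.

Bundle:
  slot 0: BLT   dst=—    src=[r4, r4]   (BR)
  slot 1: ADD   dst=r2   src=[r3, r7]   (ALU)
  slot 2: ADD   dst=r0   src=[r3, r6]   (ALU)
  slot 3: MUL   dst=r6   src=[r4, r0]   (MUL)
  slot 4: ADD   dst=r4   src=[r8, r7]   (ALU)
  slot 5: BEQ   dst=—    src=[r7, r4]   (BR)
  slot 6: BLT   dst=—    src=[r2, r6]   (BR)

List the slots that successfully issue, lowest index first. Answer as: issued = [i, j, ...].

issued = [0, 1, 2]

#0 BR src=r4,r4 dispatched  <A:3 Mu:1 Ld:1 B:0 rd:5 wr:4>
#1 ALU src=r3,r7 dispatched  <A:2 Mu:1 Ld:1 B:0 rd:3 wr:3>
#2 ALU src=r3,r6 dispatched  <A:1 Mu:1 Ld:1 B:0 rd:1 wr:2>
#3 MUL src=r4,r0 held:RD_PORT  <A:1 Mu:1 Ld:1 B:0 rd:1 wr:2>
#4 ALU src=r8,r7 held:RD_PORT  <A:1 Mu:1 Ld:1 B:0 rd:1 wr:2>
#5 BR src=r7,r4 held:FU  <A:1 Mu:1 Ld:1 B:0 rd:1 wr:2>
#6 BR src=r2,r6 held:FU  <A:1 Mu:1 Ld:1 B:0 rd:1 wr:2>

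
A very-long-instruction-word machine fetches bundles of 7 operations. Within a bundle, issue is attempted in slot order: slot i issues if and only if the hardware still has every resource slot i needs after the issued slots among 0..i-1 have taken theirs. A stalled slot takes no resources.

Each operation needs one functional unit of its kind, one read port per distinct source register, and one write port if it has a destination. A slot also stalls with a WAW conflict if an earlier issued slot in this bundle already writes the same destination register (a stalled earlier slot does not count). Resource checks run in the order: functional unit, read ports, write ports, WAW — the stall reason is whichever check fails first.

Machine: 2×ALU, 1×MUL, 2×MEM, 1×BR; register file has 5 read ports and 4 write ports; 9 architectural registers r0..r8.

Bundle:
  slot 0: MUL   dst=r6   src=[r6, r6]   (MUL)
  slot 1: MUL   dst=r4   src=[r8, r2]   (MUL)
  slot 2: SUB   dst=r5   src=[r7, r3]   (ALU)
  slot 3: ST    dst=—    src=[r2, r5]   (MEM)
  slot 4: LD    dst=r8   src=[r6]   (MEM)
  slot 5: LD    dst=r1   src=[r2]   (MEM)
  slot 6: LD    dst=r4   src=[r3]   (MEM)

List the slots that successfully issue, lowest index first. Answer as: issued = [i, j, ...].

issued = [0, 2, 3]

  0. MUL→r6 ⇒ go  {2A/0Mu/2Ld/1B | 4r 3w}
  1. MUL→r4 ⇒ no(FU)  {2A/0Mu/2Ld/1B | 4r 3w}
  2. ALU→r5 ⇒ go  {1A/0Mu/2Ld/1B | 2r 2w}
  3. MEM ⇒ go  {1A/0Mu/1Ld/1B | 0r 2w}
  4. MEM→r8 ⇒ no(RD_PORT)  {1A/0Mu/1Ld/1B | 0r 2w}
  5. MEM→r1 ⇒ no(RD_PORT)  {1A/0Mu/1Ld/1B | 0r 2w}
  6. MEM→r4 ⇒ no(RD_PORT)  {1A/0Mu/1Ld/1B | 0r 2w}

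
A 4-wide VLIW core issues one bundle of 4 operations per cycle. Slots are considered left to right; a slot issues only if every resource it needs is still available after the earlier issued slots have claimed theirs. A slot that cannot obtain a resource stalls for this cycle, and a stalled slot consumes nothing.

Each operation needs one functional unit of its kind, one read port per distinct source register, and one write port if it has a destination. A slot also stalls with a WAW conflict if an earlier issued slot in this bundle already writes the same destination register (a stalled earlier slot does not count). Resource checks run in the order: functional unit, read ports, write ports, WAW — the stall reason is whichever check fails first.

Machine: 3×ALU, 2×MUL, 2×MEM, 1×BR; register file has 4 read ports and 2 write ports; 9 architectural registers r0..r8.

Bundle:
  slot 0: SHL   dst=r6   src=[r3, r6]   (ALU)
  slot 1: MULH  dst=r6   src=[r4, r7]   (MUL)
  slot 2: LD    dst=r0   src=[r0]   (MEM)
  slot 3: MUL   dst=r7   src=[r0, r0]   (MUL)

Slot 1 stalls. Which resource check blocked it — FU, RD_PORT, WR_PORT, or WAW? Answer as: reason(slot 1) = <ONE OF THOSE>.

reason(slot 1) = WAW

  0. ALU→r6 ⇒ go  {2A/2Mu/2Ld/1B | 2r 1w}
  1. MUL→r6 ⇒ no(WAW)  {2A/2Mu/2Ld/1B | 2r 1w}
  2. MEM→r0 ⇒ go  {2A/2Mu/1Ld/1B | 1r 0w}
  3. MUL→r7 ⇒ no(WR_PORT)  {2A/2Mu/1Ld/1B | 1r 0w}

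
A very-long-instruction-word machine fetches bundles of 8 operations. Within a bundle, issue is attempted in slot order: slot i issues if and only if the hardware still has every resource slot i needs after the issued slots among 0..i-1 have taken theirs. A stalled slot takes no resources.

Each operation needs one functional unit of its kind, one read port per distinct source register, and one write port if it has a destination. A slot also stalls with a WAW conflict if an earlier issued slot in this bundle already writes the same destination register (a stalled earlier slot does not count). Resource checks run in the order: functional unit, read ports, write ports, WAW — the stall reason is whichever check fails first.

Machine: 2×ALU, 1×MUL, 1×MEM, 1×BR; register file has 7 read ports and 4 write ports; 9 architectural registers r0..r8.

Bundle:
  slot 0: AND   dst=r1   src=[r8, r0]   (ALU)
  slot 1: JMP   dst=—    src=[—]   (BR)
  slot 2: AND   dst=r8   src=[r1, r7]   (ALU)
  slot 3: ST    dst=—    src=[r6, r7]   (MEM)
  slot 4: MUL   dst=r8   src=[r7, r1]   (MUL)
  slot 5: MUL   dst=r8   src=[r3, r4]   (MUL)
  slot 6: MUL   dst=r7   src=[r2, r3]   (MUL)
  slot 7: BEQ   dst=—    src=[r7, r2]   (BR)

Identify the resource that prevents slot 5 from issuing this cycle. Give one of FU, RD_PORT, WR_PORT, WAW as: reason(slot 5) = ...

#0 ALU src=r8,r0 dispatched  <A:1 Mu:1 Ld:1 B:1 rd:5 wr:3>
#1 BR src=- dispatched  <A:1 Mu:1 Ld:1 B:0 rd:5 wr:3>
#2 ALU src=r1,r7 dispatched  <A:0 Mu:1 Ld:1 B:0 rd:3 wr:2>
#3 MEM src=r6,r7 dispatched  <A:0 Mu:1 Ld:0 B:0 rd:1 wr:2>
#4 MUL src=r7,r1 held:RD_PORT  <A:0 Mu:1 Ld:0 B:0 rd:1 wr:2>
#5 MUL src=r3,r4 held:RD_PORT  <A:0 Mu:1 Ld:0 B:0 rd:1 wr:2>
#6 MUL src=r2,r3 held:RD_PORT  <A:0 Mu:1 Ld:0 B:0 rd:1 wr:2>
#7 BR src=r7,r2 held:FU  <A:0 Mu:1 Ld:0 B:0 rd:1 wr:2>

reason(slot 5) = RD_PORT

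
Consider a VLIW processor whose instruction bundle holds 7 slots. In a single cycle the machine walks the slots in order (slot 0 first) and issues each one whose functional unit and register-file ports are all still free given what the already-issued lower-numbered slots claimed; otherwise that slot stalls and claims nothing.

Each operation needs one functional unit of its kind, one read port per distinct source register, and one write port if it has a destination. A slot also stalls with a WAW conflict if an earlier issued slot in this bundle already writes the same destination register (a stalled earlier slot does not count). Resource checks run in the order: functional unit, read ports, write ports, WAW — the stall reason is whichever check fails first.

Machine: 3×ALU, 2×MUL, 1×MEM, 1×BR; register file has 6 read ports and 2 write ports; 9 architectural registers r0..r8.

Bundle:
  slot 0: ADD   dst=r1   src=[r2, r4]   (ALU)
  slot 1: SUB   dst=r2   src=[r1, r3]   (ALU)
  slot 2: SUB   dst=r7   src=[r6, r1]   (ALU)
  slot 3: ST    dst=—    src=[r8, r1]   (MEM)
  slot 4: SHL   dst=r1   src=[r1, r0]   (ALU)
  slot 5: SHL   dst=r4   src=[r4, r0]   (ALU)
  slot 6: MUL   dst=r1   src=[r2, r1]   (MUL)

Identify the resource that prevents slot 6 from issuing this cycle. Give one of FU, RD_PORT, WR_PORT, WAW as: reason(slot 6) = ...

(0) want 1×ALU +2rd +1wr — yes → AL2|MU2|ME1|BR1|rd4|wr1
(1) want 1×ALU +2rd +1wr — yes → AL1|MU2|ME1|BR1|rd2|wr0
(2) want 1×ALU +2rd +1wr — WR_PORT → AL1|MU2|ME1|BR1|rd2|wr0
(3) want 1×MEM +2rd +0wr — yes → AL1|MU2|ME0|BR1|rd0|wr0
(4) want 1×ALU +2rd +1wr — RD_PORT → AL1|MU2|ME0|BR1|rd0|wr0
(5) want 1×ALU +2rd +1wr — RD_PORT → AL1|MU2|ME0|BR1|rd0|wr0
(6) want 1×MUL +2rd +1wr — RD_PORT → AL1|MU2|ME0|BR1|rd0|wr0

reason(slot 6) = RD_PORT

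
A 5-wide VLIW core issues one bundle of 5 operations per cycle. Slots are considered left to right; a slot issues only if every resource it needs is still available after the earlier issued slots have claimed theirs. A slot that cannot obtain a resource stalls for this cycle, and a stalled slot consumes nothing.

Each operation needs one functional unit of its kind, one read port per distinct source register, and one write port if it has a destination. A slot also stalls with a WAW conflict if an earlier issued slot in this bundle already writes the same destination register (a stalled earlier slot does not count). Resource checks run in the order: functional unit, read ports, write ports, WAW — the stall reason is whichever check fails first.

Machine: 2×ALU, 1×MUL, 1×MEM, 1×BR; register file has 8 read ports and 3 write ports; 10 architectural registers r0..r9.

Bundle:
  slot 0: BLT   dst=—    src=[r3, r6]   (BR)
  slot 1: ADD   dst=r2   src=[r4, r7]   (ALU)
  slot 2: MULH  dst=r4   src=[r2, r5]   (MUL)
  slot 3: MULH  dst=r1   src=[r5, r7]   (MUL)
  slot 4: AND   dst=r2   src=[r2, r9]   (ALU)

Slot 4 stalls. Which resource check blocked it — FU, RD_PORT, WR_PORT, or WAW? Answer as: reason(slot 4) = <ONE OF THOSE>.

reason(slot 4) = WAW

(0) want 1×BR +2rd +0wr — yes → AL2|MU1|ME1|BR0|rd6|wr3
(1) want 1×ALU +2rd +1wr — yes → AL1|MU1|ME1|BR0|rd4|wr2
(2) want 1×MUL +2rd +1wr — yes → AL1|MU0|ME1|BR0|rd2|wr1
(3) want 1×MUL +2rd +1wr — FU → AL1|MU0|ME1|BR0|rd2|wr1
(4) want 1×ALU +2rd +1wr — WAW → AL1|MU0|ME1|BR0|rd2|wr1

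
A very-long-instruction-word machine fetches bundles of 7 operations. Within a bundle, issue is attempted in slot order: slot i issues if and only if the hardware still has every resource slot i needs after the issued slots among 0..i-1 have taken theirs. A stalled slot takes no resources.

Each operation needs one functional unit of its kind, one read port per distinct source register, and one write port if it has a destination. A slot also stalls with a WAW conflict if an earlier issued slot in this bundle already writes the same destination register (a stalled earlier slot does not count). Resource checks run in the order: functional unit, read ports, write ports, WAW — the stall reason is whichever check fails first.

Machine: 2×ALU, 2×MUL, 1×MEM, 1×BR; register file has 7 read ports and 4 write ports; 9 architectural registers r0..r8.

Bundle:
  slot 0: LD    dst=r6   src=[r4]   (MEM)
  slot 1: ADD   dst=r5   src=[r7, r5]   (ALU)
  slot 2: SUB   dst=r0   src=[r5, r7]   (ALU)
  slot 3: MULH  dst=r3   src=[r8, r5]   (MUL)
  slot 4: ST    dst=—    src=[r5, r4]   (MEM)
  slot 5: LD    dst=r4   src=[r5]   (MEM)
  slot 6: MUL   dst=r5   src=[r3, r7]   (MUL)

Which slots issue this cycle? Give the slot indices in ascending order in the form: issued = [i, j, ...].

issued = [0, 1, 2, 3]

  0. MEM→r6 ⇒ go  {2A/2Mu/0Ld/1B | 6r 3w}
  1. ALU→r5 ⇒ go  {1A/2Mu/0Ld/1B | 4r 2w}
  2. ALU→r0 ⇒ go  {0A/2Mu/0Ld/1B | 2r 1w}
  3. MUL→r3 ⇒ go  {0A/1Mu/0Ld/1B | 0r 0w}
  4. MEM ⇒ no(FU)  {0A/1Mu/0Ld/1B | 0r 0w}
  5. MEM→r4 ⇒ no(FU)  {0A/1Mu/0Ld/1B | 0r 0w}
  6. MUL→r5 ⇒ no(RD_PORT)  {0A/1Mu/0Ld/1B | 0r 0w}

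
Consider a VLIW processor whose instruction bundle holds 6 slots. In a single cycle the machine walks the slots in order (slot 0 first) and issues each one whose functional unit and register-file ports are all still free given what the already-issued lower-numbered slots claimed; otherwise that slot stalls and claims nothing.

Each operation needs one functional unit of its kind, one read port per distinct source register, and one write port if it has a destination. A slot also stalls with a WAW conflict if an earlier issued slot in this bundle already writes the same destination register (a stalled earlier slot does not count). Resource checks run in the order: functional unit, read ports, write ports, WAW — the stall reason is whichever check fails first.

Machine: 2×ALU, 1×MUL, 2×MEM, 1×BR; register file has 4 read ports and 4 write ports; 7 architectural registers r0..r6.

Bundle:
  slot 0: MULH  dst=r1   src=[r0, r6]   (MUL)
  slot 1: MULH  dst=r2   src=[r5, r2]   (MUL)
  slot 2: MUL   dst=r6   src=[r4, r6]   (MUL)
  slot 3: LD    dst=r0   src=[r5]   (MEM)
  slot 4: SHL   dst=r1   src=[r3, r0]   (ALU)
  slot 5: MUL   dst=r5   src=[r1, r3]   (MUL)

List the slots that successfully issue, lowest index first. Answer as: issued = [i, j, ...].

issued = [0, 3]

slot 0 (MUL): ISSUE — free A2,Mu0,Ld2,B1 rp2 wp3
slot 1 (MUL): stall FU — free A2,Mu0,Ld2,B1 rp2 wp3
slot 2 (MUL): stall FU — free A2,Mu0,Ld2,B1 rp2 wp3
slot 3 (MEM): ISSUE — free A2,Mu0,Ld1,B1 rp1 wp2
slot 4 (ALU): stall RD_PORT — free A2,Mu0,Ld1,B1 rp1 wp2
slot 5 (MUL): stall FU — free A2,Mu0,Ld1,B1 rp1 wp2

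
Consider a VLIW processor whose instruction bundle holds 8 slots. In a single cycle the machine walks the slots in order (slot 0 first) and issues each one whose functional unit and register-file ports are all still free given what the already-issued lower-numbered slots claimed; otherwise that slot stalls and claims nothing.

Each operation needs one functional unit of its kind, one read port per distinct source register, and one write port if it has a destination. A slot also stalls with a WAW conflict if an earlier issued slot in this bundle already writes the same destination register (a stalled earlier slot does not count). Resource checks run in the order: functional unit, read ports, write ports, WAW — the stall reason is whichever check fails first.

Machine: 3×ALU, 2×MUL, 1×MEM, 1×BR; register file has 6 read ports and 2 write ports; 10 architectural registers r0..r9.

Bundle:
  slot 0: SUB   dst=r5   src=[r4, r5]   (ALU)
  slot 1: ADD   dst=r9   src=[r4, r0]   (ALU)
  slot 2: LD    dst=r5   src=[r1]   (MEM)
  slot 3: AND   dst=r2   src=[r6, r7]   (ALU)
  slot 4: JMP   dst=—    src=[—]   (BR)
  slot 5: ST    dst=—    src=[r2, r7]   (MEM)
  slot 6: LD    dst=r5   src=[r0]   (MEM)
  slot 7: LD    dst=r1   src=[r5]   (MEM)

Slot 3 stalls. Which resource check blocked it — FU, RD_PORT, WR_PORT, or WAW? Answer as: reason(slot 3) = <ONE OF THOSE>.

(0) want 1×ALU +2rd +1wr — yes → AL2|MU2|ME1|BR1|rd4|wr1
(1) want 1×ALU +2rd +1wr — yes → AL1|MU2|ME1|BR1|rd2|wr0
(2) want 1×MEM +1rd +1wr — WR_PORT → AL1|MU2|ME1|BR1|rd2|wr0
(3) want 1×ALU +2rd +1wr — WR_PORT → AL1|MU2|ME1|BR1|rd2|wr0
(4) want 1×BR +0rd +0wr — yes → AL1|MU2|ME1|BR0|rd2|wr0
(5) want 1×MEM +2rd +0wr — yes → AL1|MU2|ME0|BR0|rd0|wr0
(6) want 1×MEM +1rd +1wr — FU → AL1|MU2|ME0|BR0|rd0|wr0
(7) want 1×MEM +1rd +1wr — FU → AL1|MU2|ME0|BR0|rd0|wr0

reason(slot 3) = WR_PORT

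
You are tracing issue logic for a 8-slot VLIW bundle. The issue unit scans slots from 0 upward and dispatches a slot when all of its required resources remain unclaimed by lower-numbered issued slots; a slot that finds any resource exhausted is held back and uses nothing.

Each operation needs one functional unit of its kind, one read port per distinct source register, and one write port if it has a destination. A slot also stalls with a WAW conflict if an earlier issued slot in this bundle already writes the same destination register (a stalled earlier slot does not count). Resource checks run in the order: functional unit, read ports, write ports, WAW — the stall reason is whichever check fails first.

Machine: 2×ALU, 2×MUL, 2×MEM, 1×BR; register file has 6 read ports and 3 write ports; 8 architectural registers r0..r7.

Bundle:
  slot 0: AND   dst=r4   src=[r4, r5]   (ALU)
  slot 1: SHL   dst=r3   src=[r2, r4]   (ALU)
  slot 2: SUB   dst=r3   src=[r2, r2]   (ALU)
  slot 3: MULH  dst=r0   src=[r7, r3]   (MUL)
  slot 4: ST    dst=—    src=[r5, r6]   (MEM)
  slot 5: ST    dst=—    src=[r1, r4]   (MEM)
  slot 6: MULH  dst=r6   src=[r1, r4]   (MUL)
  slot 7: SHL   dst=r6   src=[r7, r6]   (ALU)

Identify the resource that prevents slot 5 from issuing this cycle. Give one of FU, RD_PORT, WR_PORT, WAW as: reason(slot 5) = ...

[0] ALU needs rd=2 wr=1: ok; after: ALU=1 MUL=2 MEM=2 BR=1, R=4, W=2
[1] ALU needs rd=2 wr=1: ok; after: ALU=0 MUL=2 MEM=2 BR=1, R=2, W=1
[2] ALU needs rd=1 wr=1: FU; after: ALU=0 MUL=2 MEM=2 BR=1, R=2, W=1
[3] MUL needs rd=2 wr=1: ok; after: ALU=0 MUL=1 MEM=2 BR=1, R=0, W=0
[4] MEM needs rd=2 wr=0: RD_PORT; after: ALU=0 MUL=1 MEM=2 BR=1, R=0, W=0
[5] MEM needs rd=2 wr=0: RD_PORT; after: ALU=0 MUL=1 MEM=2 BR=1, R=0, W=0
[6] MUL needs rd=2 wr=1: RD_PORT; after: ALU=0 MUL=1 MEM=2 BR=1, R=0, W=0
[7] ALU needs rd=2 wr=1: FU; after: ALU=0 MUL=1 MEM=2 BR=1, R=0, W=0

reason(slot 5) = RD_PORT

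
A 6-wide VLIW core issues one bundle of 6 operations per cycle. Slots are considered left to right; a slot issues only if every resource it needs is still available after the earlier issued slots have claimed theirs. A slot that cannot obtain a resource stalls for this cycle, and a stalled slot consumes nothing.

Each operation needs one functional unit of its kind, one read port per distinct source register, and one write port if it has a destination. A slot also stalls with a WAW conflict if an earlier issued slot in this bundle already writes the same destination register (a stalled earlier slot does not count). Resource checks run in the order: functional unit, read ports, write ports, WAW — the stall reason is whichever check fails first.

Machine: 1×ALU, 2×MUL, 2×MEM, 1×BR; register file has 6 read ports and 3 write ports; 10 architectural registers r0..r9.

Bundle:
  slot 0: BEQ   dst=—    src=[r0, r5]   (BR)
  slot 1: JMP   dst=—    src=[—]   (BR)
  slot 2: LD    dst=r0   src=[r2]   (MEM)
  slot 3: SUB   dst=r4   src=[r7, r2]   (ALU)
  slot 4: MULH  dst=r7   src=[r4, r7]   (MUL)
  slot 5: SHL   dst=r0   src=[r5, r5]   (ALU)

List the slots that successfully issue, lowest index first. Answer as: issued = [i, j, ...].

slot 0 (BR): ISSUE — free A1,Mu2,Ld2,B0 rp4 wp3
slot 1 (BR): stall FU — free A1,Mu2,Ld2,B0 rp4 wp3
slot 2 (MEM): ISSUE — free A1,Mu2,Ld1,B0 rp3 wp2
slot 3 (ALU): ISSUE — free A0,Mu2,Ld1,B0 rp1 wp1
slot 4 (MUL): stall RD_PORT — free A0,Mu2,Ld1,B0 rp1 wp1
slot 5 (ALU): stall FU — free A0,Mu2,Ld1,B0 rp1 wp1

issued = [0, 2, 3]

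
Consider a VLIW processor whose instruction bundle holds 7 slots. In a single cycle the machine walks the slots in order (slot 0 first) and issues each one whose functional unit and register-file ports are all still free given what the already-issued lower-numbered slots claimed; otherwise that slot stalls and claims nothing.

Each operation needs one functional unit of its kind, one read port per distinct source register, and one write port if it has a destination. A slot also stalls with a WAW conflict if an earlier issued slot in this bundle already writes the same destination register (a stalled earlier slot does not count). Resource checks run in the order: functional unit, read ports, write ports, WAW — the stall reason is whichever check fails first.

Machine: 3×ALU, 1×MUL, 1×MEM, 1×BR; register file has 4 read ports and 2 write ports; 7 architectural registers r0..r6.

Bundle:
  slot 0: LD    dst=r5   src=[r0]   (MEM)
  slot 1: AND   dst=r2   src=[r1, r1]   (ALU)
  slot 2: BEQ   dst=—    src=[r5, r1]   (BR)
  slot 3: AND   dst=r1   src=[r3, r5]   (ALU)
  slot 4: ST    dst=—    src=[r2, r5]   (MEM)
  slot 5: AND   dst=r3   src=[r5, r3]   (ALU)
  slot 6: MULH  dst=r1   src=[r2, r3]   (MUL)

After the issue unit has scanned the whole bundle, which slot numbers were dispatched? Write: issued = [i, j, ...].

issued = [0, 1, 2]

[0] MEM needs rd=1 wr=1: ok; after: ALU=3 MUL=1 MEM=0 BR=1, R=3, W=1
[1] ALU needs rd=1 wr=1: ok; after: ALU=2 MUL=1 MEM=0 BR=1, R=2, W=0
[2] BR needs rd=2 wr=0: ok; after: ALU=2 MUL=1 MEM=0 BR=0, R=0, W=0
[3] ALU needs rd=2 wr=1: RD_PORT; after: ALU=2 MUL=1 MEM=0 BR=0, R=0, W=0
[4] MEM needs rd=2 wr=0: FU; after: ALU=2 MUL=1 MEM=0 BR=0, R=0, W=0
[5] ALU needs rd=2 wr=1: RD_PORT; after: ALU=2 MUL=1 MEM=0 BR=0, R=0, W=0
[6] MUL needs rd=2 wr=1: RD_PORT; after: ALU=2 MUL=1 MEM=0 BR=0, R=0, W=0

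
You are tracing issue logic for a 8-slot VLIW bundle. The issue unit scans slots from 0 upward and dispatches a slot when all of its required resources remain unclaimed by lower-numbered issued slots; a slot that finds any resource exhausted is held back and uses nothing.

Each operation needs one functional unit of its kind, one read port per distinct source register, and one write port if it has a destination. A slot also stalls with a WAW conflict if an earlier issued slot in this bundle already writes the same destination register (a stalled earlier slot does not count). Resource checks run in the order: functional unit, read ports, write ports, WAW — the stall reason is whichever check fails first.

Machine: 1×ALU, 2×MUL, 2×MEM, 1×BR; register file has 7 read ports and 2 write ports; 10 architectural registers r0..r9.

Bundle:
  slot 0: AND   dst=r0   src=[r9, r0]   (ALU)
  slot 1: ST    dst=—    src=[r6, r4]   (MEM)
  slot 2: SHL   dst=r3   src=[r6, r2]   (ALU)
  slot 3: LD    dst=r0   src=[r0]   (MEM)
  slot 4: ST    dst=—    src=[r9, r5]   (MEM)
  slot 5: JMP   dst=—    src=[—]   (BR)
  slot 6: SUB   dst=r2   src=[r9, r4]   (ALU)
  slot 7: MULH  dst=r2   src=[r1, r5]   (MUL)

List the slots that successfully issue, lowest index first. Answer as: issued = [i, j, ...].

issued = [0, 1, 4, 5]

(0) want 1×ALU +2rd +1wr — yes → AL0|MU2|ME2|BR1|rd5|wr1
(1) want 1×MEM +2rd +0wr — yes → AL0|MU2|ME1|BR1|rd3|wr1
(2) want 1×ALU +2rd +1wr — FU → AL0|MU2|ME1|BR1|rd3|wr1
(3) want 1×MEM +1rd +1wr — WAW → AL0|MU2|ME1|BR1|rd3|wr1
(4) want 1×MEM +2rd +0wr — yes → AL0|MU2|ME0|BR1|rd1|wr1
(5) want 1×BR +0rd +0wr — yes → AL0|MU2|ME0|BR0|rd1|wr1
(6) want 1×ALU +2rd +1wr — FU → AL0|MU2|ME0|BR0|rd1|wr1
(7) want 1×MUL +2rd +1wr — RD_PORT → AL0|MU2|ME0|BR0|rd1|wr1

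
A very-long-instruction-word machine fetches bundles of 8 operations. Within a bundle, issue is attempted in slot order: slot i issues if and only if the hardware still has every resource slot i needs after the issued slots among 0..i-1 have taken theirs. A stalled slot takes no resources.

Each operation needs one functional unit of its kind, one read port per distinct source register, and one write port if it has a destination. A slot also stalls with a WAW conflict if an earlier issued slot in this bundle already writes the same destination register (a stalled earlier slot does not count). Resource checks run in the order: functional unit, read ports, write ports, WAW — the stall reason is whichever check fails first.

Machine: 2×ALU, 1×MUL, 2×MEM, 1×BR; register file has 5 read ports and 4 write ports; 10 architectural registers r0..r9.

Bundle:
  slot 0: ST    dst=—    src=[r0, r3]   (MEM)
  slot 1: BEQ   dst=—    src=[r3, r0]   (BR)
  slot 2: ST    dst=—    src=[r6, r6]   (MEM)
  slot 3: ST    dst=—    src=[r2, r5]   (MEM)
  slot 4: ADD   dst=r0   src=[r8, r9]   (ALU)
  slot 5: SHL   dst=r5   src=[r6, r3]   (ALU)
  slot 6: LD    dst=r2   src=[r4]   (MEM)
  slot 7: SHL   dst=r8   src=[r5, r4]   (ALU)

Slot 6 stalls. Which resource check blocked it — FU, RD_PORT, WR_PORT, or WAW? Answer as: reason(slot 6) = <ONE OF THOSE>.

slot 0 (MEM): ISSUE — free A2,Mu1,Ld1,B1 rp3 wp4
slot 1 (BR): ISSUE — free A2,Mu1,Ld1,B0 rp1 wp4
slot 2 (MEM): ISSUE — free A2,Mu1,Ld0,B0 rp0 wp4
slot 3 (MEM): stall FU — free A2,Mu1,Ld0,B0 rp0 wp4
slot 4 (ALU): stall RD_PORT — free A2,Mu1,Ld0,B0 rp0 wp4
slot 5 (ALU): stall RD_PORT — free A2,Mu1,Ld0,B0 rp0 wp4
slot 6 (MEM): stall FU — free A2,Mu1,Ld0,B0 rp0 wp4
slot 7 (ALU): stall RD_PORT — free A2,Mu1,Ld0,B0 rp0 wp4

reason(slot 6) = FU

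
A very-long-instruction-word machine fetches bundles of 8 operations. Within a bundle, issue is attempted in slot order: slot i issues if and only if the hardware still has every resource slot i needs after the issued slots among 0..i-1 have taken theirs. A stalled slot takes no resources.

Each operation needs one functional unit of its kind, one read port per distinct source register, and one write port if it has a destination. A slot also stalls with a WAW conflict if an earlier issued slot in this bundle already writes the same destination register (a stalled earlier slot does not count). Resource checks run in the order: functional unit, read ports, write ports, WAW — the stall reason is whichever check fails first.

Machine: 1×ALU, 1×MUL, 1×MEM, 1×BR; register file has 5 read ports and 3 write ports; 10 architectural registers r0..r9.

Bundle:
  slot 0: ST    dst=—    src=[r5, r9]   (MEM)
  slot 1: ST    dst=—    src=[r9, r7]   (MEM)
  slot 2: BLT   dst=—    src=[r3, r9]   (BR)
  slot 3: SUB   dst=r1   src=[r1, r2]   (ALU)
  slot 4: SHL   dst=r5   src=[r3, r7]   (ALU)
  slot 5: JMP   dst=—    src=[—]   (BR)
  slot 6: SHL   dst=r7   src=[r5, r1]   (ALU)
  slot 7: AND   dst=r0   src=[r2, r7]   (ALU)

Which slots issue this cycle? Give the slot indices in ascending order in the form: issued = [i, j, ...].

(0) want 1×MEM +2rd +0wr — yes → AL1|MU1|ME0|BR1|rd3|wr3
(1) want 1×MEM +2rd +0wr — FU → AL1|MU1|ME0|BR1|rd3|wr3
(2) want 1×BR +2rd +0wr — yes → AL1|MU1|ME0|BR0|rd1|wr3
(3) want 1×ALU +2rd +1wr — RD_PORT → AL1|MU1|ME0|BR0|rd1|wr3
(4) want 1×ALU +2rd +1wr — RD_PORT → AL1|MU1|ME0|BR0|rd1|wr3
(5) want 1×BR +0rd +0wr — FU → AL1|MU1|ME0|BR0|rd1|wr3
(6) want 1×ALU +2rd +1wr — RD_PORT → AL1|MU1|ME0|BR0|rd1|wr3
(7) want 1×ALU +2rd +1wr — RD_PORT → AL1|MU1|ME0|BR0|rd1|wr3

issued = [0, 2]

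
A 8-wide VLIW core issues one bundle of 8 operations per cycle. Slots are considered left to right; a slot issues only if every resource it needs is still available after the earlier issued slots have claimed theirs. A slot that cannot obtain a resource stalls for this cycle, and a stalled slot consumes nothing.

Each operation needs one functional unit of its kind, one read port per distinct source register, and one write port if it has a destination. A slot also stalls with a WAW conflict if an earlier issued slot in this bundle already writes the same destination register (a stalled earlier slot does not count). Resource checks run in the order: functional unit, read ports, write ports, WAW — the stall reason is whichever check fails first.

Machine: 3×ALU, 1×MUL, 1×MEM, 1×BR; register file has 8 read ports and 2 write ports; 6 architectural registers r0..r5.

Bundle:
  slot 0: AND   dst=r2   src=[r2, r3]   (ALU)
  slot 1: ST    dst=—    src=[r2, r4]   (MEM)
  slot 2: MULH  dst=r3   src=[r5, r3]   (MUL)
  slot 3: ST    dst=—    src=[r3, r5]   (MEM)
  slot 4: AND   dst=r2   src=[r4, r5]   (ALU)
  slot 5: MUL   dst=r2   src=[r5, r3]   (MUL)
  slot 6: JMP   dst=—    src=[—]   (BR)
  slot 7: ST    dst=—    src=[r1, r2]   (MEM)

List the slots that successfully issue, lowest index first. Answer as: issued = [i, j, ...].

slot 0 (ALU): ISSUE — free A2,Mu1,Ld1,B1 rp6 wp1
slot 1 (MEM): ISSUE — free A2,Mu1,Ld0,B1 rp4 wp1
slot 2 (MUL): ISSUE — free A2,Mu0,Ld0,B1 rp2 wp0
slot 3 (MEM): stall FU — free A2,Mu0,Ld0,B1 rp2 wp0
slot 4 (ALU): stall WR_PORT — free A2,Mu0,Ld0,B1 rp2 wp0
slot 5 (MUL): stall FU — free A2,Mu0,Ld0,B1 rp2 wp0
slot 6 (BR): ISSUE — free A2,Mu0,Ld0,B0 rp2 wp0
slot 7 (MEM): stall FU — free A2,Mu0,Ld0,B0 rp2 wp0

issued = [0, 1, 2, 6]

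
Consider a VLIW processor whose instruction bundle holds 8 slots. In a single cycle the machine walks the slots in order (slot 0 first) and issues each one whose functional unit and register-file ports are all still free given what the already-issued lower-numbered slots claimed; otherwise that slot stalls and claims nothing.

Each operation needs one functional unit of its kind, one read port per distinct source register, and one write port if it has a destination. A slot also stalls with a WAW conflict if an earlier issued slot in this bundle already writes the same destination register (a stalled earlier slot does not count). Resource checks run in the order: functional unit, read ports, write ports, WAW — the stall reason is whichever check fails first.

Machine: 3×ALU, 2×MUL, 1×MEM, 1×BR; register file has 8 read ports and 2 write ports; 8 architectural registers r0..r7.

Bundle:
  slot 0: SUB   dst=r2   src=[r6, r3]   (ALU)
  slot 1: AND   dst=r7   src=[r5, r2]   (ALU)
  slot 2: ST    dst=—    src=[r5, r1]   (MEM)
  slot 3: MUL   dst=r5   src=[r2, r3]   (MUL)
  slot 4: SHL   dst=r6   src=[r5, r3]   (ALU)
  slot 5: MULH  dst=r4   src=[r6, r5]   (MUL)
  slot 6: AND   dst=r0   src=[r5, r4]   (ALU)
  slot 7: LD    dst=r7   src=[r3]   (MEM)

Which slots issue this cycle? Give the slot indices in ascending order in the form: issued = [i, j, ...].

issued = [0, 1, 2]

slot 0 (ALU): ISSUE — free A2,Mu2,Ld1,B1 rp6 wp1
slot 1 (ALU): ISSUE — free A1,Mu2,Ld1,B1 rp4 wp0
slot 2 (MEM): ISSUE — free A1,Mu2,Ld0,B1 rp2 wp0
slot 3 (MUL): stall WR_PORT — free A1,Mu2,Ld0,B1 rp2 wp0
slot 4 (ALU): stall WR_PORT — free A1,Mu2,Ld0,B1 rp2 wp0
slot 5 (MUL): stall WR_PORT — free A1,Mu2,Ld0,B1 rp2 wp0
slot 6 (ALU): stall WR_PORT — free A1,Mu2,Ld0,B1 rp2 wp0
slot 7 (MEM): stall FU — free A1,Mu2,Ld0,B1 rp2 wp0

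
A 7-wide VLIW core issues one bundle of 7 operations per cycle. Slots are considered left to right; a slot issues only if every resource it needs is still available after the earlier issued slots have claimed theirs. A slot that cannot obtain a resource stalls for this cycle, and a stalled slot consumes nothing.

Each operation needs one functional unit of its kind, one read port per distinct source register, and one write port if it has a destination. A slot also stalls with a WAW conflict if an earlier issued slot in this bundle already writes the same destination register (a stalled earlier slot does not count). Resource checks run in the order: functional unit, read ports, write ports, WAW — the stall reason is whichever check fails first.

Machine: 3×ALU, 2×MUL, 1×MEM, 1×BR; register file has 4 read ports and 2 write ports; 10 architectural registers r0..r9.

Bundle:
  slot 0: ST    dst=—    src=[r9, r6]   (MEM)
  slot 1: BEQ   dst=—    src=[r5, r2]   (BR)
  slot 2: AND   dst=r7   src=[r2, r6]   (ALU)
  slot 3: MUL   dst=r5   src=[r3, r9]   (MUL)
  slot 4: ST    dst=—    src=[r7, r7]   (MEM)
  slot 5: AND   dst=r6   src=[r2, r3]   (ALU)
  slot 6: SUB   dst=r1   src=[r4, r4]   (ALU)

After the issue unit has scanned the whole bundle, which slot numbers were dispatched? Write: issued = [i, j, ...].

issued = [0, 1]

slot 0 (MEM): ISSUE — free A3,Mu2,Ld0,B1 rp2 wp2
slot 1 (BR): ISSUE — free A3,Mu2,Ld0,B0 rp0 wp2
slot 2 (ALU): stall RD_PORT — free A3,Mu2,Ld0,B0 rp0 wp2
slot 3 (MUL): stall RD_PORT — free A3,Mu2,Ld0,B0 rp0 wp2
slot 4 (MEM): stall FU — free A3,Mu2,Ld0,B0 rp0 wp2
slot 5 (ALU): stall RD_PORT — free A3,Mu2,Ld0,B0 rp0 wp2
slot 6 (ALU): stall RD_PORT — free A3,Mu2,Ld0,B0 rp0 wp2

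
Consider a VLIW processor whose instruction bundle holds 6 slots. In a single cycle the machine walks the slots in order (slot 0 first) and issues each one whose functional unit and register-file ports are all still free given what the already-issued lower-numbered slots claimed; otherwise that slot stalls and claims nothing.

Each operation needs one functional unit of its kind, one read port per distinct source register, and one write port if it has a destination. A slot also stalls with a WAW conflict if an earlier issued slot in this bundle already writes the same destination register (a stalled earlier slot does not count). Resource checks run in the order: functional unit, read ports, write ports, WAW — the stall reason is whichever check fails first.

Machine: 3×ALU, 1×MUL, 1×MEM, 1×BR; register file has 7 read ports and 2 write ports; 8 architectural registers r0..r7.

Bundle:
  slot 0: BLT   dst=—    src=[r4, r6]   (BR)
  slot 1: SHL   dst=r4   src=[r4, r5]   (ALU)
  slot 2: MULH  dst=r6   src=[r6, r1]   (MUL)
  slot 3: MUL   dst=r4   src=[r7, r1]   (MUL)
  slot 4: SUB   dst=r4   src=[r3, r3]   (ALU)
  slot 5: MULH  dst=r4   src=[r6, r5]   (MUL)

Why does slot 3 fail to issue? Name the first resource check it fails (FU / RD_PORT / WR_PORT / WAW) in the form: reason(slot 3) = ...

  0. BR ⇒ go  {3A/1Mu/1Ld/0B | 5r 2w}
  1. ALU→r4 ⇒ go  {2A/1Mu/1Ld/0B | 3r 1w}
  2. MUL→r6 ⇒ go  {2A/0Mu/1Ld/0B | 1r 0w}
  3. MUL→r4 ⇒ no(FU)  {2A/0Mu/1Ld/0B | 1r 0w}
  4. ALU→r4 ⇒ no(WR_PORT)  {2A/0Mu/1Ld/0B | 1r 0w}
  5. MUL→r4 ⇒ no(FU)  {2A/0Mu/1Ld/0B | 1r 0w}

reason(slot 3) = FU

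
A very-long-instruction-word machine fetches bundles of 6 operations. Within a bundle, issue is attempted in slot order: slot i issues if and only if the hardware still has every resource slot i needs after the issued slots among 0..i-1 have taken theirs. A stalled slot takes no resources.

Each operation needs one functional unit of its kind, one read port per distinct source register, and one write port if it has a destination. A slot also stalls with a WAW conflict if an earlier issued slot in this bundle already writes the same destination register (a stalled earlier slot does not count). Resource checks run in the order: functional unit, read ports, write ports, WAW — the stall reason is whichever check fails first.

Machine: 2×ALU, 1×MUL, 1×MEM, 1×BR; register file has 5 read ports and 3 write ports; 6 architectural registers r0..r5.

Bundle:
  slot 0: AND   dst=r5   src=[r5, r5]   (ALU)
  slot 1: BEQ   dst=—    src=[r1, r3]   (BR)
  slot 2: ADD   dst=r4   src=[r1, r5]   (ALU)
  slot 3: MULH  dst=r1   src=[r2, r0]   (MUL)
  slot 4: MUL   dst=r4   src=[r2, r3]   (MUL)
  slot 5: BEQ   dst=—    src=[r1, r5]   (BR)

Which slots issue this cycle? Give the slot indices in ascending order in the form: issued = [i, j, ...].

  0. ALU→r5 ⇒ go  {1A/1Mu/1Ld/1B | 4r 2w}
  1. BR ⇒ go  {1A/1Mu/1Ld/0B | 2r 2w}
  2. ALU→r4 ⇒ go  {0A/1Mu/1Ld/0B | 0r 1w}
  3. MUL→r1 ⇒ no(RD_PORT)  {0A/1Mu/1Ld/0B | 0r 1w}
  4. MUL→r4 ⇒ no(RD_PORT)  {0A/1Mu/1Ld/0B | 0r 1w}
  5. BR ⇒ no(FU)  {0A/1Mu/1Ld/0B | 0r 1w}

issued = [0, 1, 2]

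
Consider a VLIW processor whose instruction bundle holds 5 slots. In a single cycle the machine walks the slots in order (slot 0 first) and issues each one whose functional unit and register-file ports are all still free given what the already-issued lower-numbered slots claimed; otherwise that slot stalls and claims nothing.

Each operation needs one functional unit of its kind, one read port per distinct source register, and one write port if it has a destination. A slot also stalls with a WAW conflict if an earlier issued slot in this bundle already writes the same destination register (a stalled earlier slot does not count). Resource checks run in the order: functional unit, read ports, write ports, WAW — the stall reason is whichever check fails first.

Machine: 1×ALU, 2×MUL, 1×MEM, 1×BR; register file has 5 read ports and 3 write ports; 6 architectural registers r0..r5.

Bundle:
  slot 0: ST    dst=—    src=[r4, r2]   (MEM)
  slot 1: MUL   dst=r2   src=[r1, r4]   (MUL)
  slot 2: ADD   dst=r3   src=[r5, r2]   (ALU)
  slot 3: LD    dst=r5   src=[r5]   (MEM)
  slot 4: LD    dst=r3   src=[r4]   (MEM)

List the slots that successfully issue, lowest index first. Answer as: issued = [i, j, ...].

[0] MEM needs rd=2 wr=0: ok; after: ALU=1 MUL=2 MEM=0 BR=1, R=3, W=3
[1] MUL needs rd=2 wr=1: ok; after: ALU=1 MUL=1 MEM=0 BR=1, R=1, W=2
[2] ALU needs rd=2 wr=1: RD_PORT; after: ALU=1 MUL=1 MEM=0 BR=1, R=1, W=2
[3] MEM needs rd=1 wr=1: FU; after: ALU=1 MUL=1 MEM=0 BR=1, R=1, W=2
[4] MEM needs rd=1 wr=1: FU; after: ALU=1 MUL=1 MEM=0 BR=1, R=1, W=2

issued = [0, 1]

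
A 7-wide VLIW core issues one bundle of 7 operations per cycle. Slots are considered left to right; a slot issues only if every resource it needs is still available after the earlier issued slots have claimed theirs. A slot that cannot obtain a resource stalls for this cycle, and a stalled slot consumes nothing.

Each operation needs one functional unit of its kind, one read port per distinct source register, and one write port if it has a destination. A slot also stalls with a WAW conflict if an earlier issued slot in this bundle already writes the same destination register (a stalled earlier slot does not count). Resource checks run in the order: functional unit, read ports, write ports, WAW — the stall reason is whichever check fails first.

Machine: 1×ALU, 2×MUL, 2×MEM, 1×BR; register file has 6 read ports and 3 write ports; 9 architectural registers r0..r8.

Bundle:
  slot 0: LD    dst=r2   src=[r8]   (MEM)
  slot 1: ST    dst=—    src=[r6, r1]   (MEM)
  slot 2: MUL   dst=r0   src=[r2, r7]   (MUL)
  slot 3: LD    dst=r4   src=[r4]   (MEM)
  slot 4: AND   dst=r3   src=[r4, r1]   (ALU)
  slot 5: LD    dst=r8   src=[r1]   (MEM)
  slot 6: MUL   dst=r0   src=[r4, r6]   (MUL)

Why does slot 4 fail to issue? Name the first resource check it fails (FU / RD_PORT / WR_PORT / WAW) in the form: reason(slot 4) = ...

  0. MEM→r2 ⇒ go  {1A/2Mu/1Ld/1B | 5r 2w}
  1. MEM ⇒ go  {1A/2Mu/0Ld/1B | 3r 2w}
  2. MUL→r0 ⇒ go  {1A/1Mu/0Ld/1B | 1r 1w}
  3. MEM→r4 ⇒ no(FU)  {1A/1Mu/0Ld/1B | 1r 1w}
  4. ALU→r3 ⇒ no(RD_PORT)  {1A/1Mu/0Ld/1B | 1r 1w}
  5. MEM→r8 ⇒ no(FU)  {1A/1Mu/0Ld/1B | 1r 1w}
  6. MUL→r0 ⇒ no(RD_PORT)  {1A/1Mu/0Ld/1B | 1r 1w}

reason(slot 4) = RD_PORT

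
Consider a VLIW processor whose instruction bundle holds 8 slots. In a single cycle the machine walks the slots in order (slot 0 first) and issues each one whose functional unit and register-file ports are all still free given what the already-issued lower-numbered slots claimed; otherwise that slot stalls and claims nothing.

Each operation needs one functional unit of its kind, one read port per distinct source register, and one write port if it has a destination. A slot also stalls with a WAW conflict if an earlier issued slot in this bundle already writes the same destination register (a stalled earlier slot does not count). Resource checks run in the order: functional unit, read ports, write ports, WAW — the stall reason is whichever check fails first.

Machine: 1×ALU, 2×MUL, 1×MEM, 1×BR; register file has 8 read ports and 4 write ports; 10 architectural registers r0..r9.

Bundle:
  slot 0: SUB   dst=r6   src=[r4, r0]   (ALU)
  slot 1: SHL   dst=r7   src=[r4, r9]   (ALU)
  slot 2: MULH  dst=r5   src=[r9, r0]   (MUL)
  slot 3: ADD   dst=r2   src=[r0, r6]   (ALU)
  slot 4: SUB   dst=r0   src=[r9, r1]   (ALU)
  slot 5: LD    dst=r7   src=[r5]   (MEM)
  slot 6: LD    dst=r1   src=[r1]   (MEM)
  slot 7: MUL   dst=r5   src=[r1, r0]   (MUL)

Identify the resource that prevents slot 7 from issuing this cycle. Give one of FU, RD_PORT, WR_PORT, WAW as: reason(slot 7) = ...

  0. ALU→r6 ⇒ go  {0A/2Mu/1Ld/1B | 6r 3w}
  1. ALU→r7 ⇒ no(FU)  {0A/2Mu/1Ld/1B | 6r 3w}
  2. MUL→r5 ⇒ go  {0A/1Mu/1Ld/1B | 4r 2w}
  3. ALU→r2 ⇒ no(FU)  {0A/1Mu/1Ld/1B | 4r 2w}
  4. ALU→r0 ⇒ no(FU)  {0A/1Mu/1Ld/1B | 4r 2w}
  5. MEM→r7 ⇒ go  {0A/1Mu/0Ld/1B | 3r 1w}
  6. MEM→r1 ⇒ no(FU)  {0A/1Mu/0Ld/1B | 3r 1w}
  7. MUL→r5 ⇒ no(WAW)  {0A/1Mu/0Ld/1B | 3r 1w}

reason(slot 7) = WAW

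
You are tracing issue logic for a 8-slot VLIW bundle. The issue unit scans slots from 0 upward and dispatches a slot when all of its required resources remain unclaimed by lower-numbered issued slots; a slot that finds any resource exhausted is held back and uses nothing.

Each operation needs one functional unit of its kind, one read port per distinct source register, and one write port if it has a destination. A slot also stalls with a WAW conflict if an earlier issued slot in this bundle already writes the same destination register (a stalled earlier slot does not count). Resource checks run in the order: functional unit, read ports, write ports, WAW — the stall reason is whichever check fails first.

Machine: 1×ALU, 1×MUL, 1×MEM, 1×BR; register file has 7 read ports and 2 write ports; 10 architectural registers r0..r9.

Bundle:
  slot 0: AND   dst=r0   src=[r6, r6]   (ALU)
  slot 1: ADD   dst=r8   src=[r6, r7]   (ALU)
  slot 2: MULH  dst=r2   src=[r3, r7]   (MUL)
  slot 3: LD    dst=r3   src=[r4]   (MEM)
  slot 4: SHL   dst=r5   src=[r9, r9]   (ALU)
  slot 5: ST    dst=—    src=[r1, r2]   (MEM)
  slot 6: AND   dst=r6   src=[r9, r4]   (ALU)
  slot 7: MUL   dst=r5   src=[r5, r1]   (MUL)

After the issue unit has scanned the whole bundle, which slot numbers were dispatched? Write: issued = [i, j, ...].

issued = [0, 2, 5]

(0) want 1×ALU +1rd +1wr — yes → AL0|MU1|ME1|BR1|rd6|wr1
(1) want 1×ALU +2rd +1wr — FU → AL0|MU1|ME1|BR1|rd6|wr1
(2) want 1×MUL +2rd +1wr — yes → AL0|MU0|ME1|BR1|rd4|wr0
(3) want 1×MEM +1rd +1wr — WR_PORT → AL0|MU0|ME1|BR1|rd4|wr0
(4) want 1×ALU +1rd +1wr — FU → AL0|MU0|ME1|BR1|rd4|wr0
(5) want 1×MEM +2rd +0wr — yes → AL0|MU0|ME0|BR1|rd2|wr0
(6) want 1×ALU +2rd +1wr — FU → AL0|MU0|ME0|BR1|rd2|wr0
(7) want 1×MUL +2rd +1wr — FU → AL0|MU0|ME0|BR1|rd2|wr0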